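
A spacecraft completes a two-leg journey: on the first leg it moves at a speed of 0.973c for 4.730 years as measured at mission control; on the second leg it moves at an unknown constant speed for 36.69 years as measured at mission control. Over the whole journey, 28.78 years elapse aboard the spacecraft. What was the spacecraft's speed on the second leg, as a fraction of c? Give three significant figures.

β = 0.656

Leg 1: γ = 1/√(1 − 0.973²) = 1/√0.05327 = 4.333; τ_1 = 4.730/4.333 = 1.092 years.
Leg 2: speed unknown; τ_2 = 36.69/γ_2.
Total proper time: 1.092 + τ_2 = 28.78, so τ_2 = 28.78 − 1.092 = 27.69 years.
γ_2 = 36.69/27.69 = 1.325; β = √(1 − 1/γ²) = √0.4305.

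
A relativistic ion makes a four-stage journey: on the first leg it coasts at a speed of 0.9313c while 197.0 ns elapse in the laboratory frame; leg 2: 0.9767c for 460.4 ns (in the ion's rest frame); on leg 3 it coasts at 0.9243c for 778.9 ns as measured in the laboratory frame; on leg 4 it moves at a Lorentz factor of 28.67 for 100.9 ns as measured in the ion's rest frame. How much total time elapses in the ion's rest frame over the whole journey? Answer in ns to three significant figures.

Leg 1: γ = 1/√(1 − 0.9313²) = 1/√0.1327 = 2.745; τ_1 = 197.0/2.745 = 71.76 ns.
Leg 2: 460.4 ns is already measured in the ion's rest frame.
Leg 3: γ = 1/√(1 − 0.9243²) = 1/√0.1457 = 2.620; τ_3 = 778.9/2.620 = 297.3 ns.
Leg 4: 100.9 ns is already measured in the ion's rest frame.
Total: 71.76 + 460.4 + 297.3 + 100.9 ns.

τ = 930 ns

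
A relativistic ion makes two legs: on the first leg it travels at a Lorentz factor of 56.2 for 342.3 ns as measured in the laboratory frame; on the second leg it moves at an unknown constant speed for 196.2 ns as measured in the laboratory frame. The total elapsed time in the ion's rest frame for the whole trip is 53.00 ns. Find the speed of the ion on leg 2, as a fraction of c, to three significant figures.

Leg 1: γ = 56.2; τ_1 = 342.3/56.20 = 6.091 ns.
Leg 2: speed unknown; τ_2 = 196.2/γ_2.
Total proper time: 6.091 + τ_2 = 53.00, so τ_2 = 53.00 − 6.091 = 46.91 ns.
γ_2 = 196.2/46.91 = 4.183; β = √(1 − 1/γ²) = √0.9428.

β = 0.971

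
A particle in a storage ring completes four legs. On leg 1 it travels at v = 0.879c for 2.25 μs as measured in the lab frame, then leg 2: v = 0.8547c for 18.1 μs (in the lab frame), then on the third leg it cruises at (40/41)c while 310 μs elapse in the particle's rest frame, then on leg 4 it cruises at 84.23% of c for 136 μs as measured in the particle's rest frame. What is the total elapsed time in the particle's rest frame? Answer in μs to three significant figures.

Leg 1: γ = 1/√(1 − 0.879²) = 1/√0.2274 = 2.097; τ_1 = 2.25/2.097 = 1.073 μs.
Leg 2: γ = 1/√(1 − 0.8547²) = 1/√0.2695 = 1.926; τ_2 = 18.1/1.926 = 9.396 μs.
Leg 3: 310 μs is already measured in the particle's rest frame.
Leg 4: 136 μs is already measured in the particle's rest frame.
Total: 1.073 + 9.396 + 310.0 + 136.0 μs.

τ = 456 μs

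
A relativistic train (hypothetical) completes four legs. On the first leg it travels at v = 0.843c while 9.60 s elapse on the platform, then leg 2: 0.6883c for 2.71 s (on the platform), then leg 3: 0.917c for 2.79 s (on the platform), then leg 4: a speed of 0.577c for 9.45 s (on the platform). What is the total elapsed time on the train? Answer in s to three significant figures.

τ = 16.0 s

Leg 1: γ = 1/√(1 − 0.843²) = 1/√0.2894 = 1.859; τ_1 = 9.60/1.859 = 5.164 s.
Leg 2: γ = 1/√(1 − 0.6883²) = 1/√0.5262 = 1.379; τ_2 = 2.71/1.379 = 1.966 s.
Leg 3: γ = 1/√(1 − 0.917²) = 1/√0.1591 = 2.507; τ_3 = 2.79/2.507 = 1.113 s.
Leg 4: γ = 1/√(1 − 0.577²) = 1/√0.6671 = 1.224; τ_4 = 9.45/1.224 = 7.718 s.
Total: 5.164 + 1.966 + 1.113 + 7.718 s.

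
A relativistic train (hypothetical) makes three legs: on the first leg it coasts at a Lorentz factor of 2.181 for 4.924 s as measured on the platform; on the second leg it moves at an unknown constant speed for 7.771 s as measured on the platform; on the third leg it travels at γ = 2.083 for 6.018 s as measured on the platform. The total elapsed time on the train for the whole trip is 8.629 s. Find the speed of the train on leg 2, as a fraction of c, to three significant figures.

β = 0.894

Leg 1: γ = 2.181; τ_1 = 4.924/2.181 = 2.258 s.
Leg 2: speed unknown; τ_2 = 7.771/γ_2.
Leg 3: γ = 2.083; τ_3 = 6.018/2.083 = 2.889 s.
Total proper time: 2.258 + τ_2 + 2.889 = 8.629, so τ_2 = 8.629 − 5.147 = 3.482 s.
γ_2 = 7.771/3.482 = 2.232; β = √(1 − 1/γ²) = √0.7992.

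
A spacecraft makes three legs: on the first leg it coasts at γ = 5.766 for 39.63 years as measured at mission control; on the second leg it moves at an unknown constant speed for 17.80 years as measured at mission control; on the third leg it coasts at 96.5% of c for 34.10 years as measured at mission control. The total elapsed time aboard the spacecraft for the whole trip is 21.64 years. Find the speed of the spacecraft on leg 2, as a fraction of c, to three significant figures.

β = 0.945

Leg 1: γ = 5.766; τ_1 = 39.63/5.766 = 6.873 years.
Leg 2: speed unknown; τ_2 = 17.80/γ_2.
Leg 3: β = 0.965; γ = 1/√(1 − 0.965²) = 1/√0.06878 = 3.813; τ_3 = 34.10/3.813 = 8.943 years.
Total proper time: 6.873 + τ_2 + 8.943 = 21.64, so τ_2 = 21.64 − 15.82 = 5.824 years.
γ_2 = 17.80/5.824 = 3.056; β = √(1 − 1/γ²) = √0.8929.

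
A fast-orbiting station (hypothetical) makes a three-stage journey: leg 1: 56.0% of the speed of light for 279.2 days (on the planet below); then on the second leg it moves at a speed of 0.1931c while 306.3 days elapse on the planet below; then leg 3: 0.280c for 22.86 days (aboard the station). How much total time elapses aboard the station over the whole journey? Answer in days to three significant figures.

τ = 555 days

Leg 1: β = 0.560; γ = 1/√(1 − 0.560²) = 1/√0.6864 = 1.207; τ_1 = 279.2/1.207 = 231.3 days.
Leg 2: γ = 1/√(1 − 0.1931²) = 1/√0.9627 = 1.019; τ_2 = 306.3/1.019 = 300.5 days.
Leg 3: 22.86 days is already measured aboard the station.
Total: 231.3 + 300.5 + 22.86 days.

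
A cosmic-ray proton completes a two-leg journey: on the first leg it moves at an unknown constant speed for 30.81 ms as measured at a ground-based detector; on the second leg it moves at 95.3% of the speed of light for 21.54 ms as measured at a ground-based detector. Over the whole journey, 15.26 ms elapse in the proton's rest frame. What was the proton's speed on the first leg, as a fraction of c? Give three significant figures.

β = 0.959

Leg 1: speed unknown; τ_1 = 30.81/γ_1.
Leg 2: β = 0.953; γ = 1/√(1 − 0.953²) = 1/√0.09179 = 3.301; τ_2 = 21.54/3.301 = 6.526 ms.
Total proper time: τ_1 + 6.526 = 15.26, so τ_1 = 15.26 − 6.526 = 8.734 ms.
γ_1 = 30.81/8.734 = 3.528; β = √(1 − 1/γ²) = √0.9196.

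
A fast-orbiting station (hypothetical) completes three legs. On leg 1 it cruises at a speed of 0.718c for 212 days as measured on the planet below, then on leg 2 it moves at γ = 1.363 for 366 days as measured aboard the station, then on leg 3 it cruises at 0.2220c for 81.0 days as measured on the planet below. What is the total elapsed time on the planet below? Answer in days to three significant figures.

Δt = 792 days

Leg 1: 212 days is already measured on the planet below.
Leg 2: γ = 1.363; Δt_2 = 1.363 × 366 = 498.9 days.
Leg 3: 81.0 days is already measured on the planet below.
Total: 212.0 + 498.9 + 81.00 days.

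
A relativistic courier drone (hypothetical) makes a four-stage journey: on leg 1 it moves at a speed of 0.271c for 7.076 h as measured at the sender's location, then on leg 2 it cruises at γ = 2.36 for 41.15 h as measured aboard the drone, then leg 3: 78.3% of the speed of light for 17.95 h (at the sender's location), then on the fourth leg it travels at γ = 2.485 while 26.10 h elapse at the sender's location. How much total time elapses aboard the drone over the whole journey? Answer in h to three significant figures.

Leg 1: γ = 1/√(1 − 0.271²) = 1/√0.9266 = 1.039; τ_1 = 7.076/1.039 = 6.811 h.
Leg 2: 41.15 h is already measured aboard the drone.
Leg 3: β = 0.783; γ = 1/√(1 − 0.783²) = 1/√0.3869 = 1.608; τ_3 = 17.95/1.608 = 11.17 h.
Leg 4: γ = 2.485; τ_4 = 26.10/2.485 = 10.50 h.
Total: 6.811 + 41.15 + 11.17 + 10.50 h.

τ = 69.6 h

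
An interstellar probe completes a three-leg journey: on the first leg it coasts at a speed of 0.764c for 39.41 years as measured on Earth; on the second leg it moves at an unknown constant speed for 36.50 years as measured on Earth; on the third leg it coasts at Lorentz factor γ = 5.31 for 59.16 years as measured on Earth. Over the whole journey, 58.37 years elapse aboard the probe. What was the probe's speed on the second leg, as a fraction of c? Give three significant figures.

β = 0.802

Leg 1: γ = 1/√(1 − 0.764²) = 1/√0.4163 = 1.550; τ_1 = 39.41/1.550 = 25.43 years.
Leg 2: speed unknown; τ_2 = 36.50/γ_2.
Leg 3: γ = 5.31; τ_3 = 59.16/5.310 = 11.14 years.
Total proper time: 25.43 + τ_2 + 11.14 = 58.37, so τ_2 = 58.37 − 36.57 = 21.80 years.
γ_2 = 36.50/21.80 = 1.674; β = √(1 − 1/γ²) = √0.6433.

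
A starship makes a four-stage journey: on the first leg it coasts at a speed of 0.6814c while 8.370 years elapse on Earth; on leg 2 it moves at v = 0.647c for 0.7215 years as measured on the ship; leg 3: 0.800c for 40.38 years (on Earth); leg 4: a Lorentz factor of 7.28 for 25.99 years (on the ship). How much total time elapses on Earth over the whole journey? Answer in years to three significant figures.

Leg 1: 8.370 years is already measured on Earth.
Leg 2: γ = 1/√(1 − 0.647²) = 1/√0.5814 = 1.311; Δt_2 = 1.311 × 0.7215 = 0.9462 years.
Leg 3: 40.38 years is already measured on Earth.
Leg 4: γ = 7.28; Δt_4 = 7.280 × 25.99 = 189.2 years.
Total: 8.370 + 0.9462 + 40.38 + 189.2 years.

Δt = 239 years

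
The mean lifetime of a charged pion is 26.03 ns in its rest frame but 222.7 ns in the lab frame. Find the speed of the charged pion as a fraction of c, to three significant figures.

γ = Δt/τ₀ = 222.7/26.03 = 8.556
β = √(1 − 1/γ²) = √(1 − 0.01366) = √0.9863

v = 0.993c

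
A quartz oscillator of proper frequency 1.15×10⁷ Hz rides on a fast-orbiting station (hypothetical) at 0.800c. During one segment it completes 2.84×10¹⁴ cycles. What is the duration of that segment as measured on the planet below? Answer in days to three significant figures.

γ = 1/√(1 − 0.800²) = 5/3 ≈ 1.667
Proper time for N cycles: τ = N/f = 2.84×10¹⁴/(1.15×10⁷) = 2.470×10⁷ s = 285.8 days.
Lab-frame duration Δt = γτ = 1.667 × 285.8 = 476.4 days.

Δt = 476 days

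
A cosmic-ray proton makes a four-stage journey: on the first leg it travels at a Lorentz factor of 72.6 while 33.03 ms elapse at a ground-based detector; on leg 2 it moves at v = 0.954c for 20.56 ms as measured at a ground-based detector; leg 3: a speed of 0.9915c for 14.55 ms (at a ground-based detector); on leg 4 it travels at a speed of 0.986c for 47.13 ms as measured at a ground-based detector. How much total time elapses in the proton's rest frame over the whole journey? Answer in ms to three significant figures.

Leg 1: γ = 72.6; τ_1 = 33.03/72.60 = 0.4550 ms.
Leg 2: γ = 1/√(1 − 0.954²) = 1/√0.08988 = 3.335; τ_2 = 20.56/3.335 = 6.164 ms.
Leg 3: γ = 1/√(1 − 0.9915²) = 1/√0.01693 = 7.686; τ_3 = 14.55/7.686 = 1.893 ms.
Leg 4: γ = 1/√(1 − 0.986²) = 1/√0.02780 = 5.997; τ_4 = 47.13/5.997 = 7.859 ms.
Total: 0.4550 + 6.164 + 1.893 + 7.859 ms.

τ = 16.4 ms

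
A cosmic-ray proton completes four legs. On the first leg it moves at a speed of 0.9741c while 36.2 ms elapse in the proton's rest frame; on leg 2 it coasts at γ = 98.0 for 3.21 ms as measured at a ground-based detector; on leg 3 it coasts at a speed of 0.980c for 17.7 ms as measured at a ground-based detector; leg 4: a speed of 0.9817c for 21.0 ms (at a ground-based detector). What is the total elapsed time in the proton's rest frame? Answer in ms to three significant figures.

Leg 1: 36.2 ms is already measured in the proton's rest frame.
Leg 2: γ = 98.0; τ_2 = 3.21/98.00 = 0.03276 ms.
Leg 3: γ = 1/√(1 − 0.980²) = 1/√0.03960 = 5.025; τ_3 = 17.7/5.025 = 3.522 ms.
Leg 4: γ = 1/√(1 − 0.9817²) = 1/√0.03627 = 5.251; τ_4 = 21.0/5.251 = 3.999 ms.
Total: 36.20 + 0.03276 + 3.522 + 3.999 ms.

τ = 43.8 ms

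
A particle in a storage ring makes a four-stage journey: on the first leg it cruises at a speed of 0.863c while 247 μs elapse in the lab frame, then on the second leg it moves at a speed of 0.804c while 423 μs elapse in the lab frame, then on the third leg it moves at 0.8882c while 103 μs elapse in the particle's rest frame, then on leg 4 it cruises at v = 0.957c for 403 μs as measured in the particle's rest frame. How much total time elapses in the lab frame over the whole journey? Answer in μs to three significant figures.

Δt = 2280 μs

Leg 1: 247 μs is already measured in the lab frame.
Leg 2: 423 μs is already measured in the lab frame.
Leg 3: γ = 1/√(1 − 0.8882²) = 1/√0.2111 = 2.176; Δt_3 = 2.176 × 103 = 224.2 μs.
Leg 4: γ = 1/√(1 − 0.957²) = 1/√0.08415 = 3.447; Δt_4 = 3.447 × 403 = 1389 μs.
Total: 247.0 + 423.0 + 224.2 + 1389 μs.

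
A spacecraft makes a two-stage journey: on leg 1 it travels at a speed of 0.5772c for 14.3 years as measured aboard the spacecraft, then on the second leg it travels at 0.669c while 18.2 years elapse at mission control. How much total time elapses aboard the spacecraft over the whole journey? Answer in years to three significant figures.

Leg 1: 14.3 years is already measured aboard the spacecraft.
Leg 2: γ = 1/√(1 − 0.669²) = 1/√0.5524 = 1.345; τ_2 = 18.2/1.345 = 13.53 years.
Total: 14.30 + 13.53 years.

τ = 27.8 years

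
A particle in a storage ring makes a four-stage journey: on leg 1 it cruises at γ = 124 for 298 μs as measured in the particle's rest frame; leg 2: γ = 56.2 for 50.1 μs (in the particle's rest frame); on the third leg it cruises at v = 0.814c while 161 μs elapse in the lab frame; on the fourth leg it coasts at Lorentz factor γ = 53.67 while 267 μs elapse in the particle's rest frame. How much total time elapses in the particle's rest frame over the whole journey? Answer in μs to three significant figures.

Leg 1: 298 μs is already measured in the particle's rest frame.
Leg 2: 50.1 μs is already measured in the particle's rest frame.
Leg 3: γ = 1/√(1 − 0.814²) = 1/√0.3374 = 1.722; τ_3 = 161/1.722 = 93.52 μs.
Leg 4: 267 μs is already measured in the particle's rest frame.
Total: 298.0 + 50.10 + 93.52 + 267.0 μs.

τ = 709 μs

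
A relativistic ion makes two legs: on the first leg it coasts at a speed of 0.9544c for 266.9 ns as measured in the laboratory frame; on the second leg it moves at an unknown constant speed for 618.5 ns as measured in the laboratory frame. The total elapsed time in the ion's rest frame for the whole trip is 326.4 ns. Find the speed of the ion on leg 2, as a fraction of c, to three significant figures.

β = 0.917

Leg 1: γ = 1/√(1 − 0.9544²) = 1/√0.08912 = 3.350; τ_1 = 266.9/3.350 = 79.68 ns.
Leg 2: speed unknown; τ_2 = 618.5/γ_2.
Total proper time: 79.68 + τ_2 = 326.4, so τ_2 = 326.4 − 79.68 = 246.7 ns.
γ_2 = 618.5/246.7 = 2.507; β = √(1 − 1/γ²) = √0.8409.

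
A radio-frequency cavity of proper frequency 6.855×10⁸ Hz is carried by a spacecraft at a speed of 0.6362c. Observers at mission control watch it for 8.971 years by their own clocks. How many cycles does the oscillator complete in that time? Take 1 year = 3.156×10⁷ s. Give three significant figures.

γ = 1/√(1 − 0.6362²) = 1/√0.5952 = 1.296
During 8.971 years of lab time, the oscillator's proper time advances by τ = Δt/γ = 8.971/1.296 = 6.921 years = 2.184×10⁸ s.
N = f × τ = 6.855×10⁸ × 2.184×10⁸ = 1.497×10¹⁷.

N = 1.50×10¹⁷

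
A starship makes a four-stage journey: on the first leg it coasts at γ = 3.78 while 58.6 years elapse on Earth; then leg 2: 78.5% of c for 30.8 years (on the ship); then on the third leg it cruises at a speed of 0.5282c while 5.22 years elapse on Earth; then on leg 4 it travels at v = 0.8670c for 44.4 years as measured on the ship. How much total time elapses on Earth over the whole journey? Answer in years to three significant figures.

Δt = 203 years

Leg 1: 58.6 years is already measured on Earth.
Leg 2: β = 0.785; γ = 1/√(1 − 0.785²) = 1/√0.3838 = 1.614; Δt_2 = 1.614 × 30.8 = 49.72 years.
Leg 3: 5.22 years is already measured on Earth.
Leg 4: γ = 1/√(1 − 0.8670²) = 1/√0.2483 = 2.007; Δt_4 = 2.007 × 44.4 = 89.10 years.
Total: 58.60 + 49.72 + 5.220 + 89.10 years.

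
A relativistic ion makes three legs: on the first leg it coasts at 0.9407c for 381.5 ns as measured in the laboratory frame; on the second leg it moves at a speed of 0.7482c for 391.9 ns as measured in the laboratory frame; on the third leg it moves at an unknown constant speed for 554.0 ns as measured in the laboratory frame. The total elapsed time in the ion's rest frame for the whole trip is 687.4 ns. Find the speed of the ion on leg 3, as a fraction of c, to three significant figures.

β = 0.843

Leg 1: γ = 1/√(1 − 0.9407²) = 1/√0.1151 = 2.948; τ_1 = 381.5/2.948 = 129.4 ns.
Leg 2: γ = 1/√(1 − 0.7482²) = 1/√0.4402 = 1.507; τ_2 = 391.9/1.507 = 260.0 ns.
Leg 3: speed unknown; τ_3 = 554.0/γ_3.
Total proper time: 129.4 + 260.0 + τ_3 = 687.4, so τ_3 = 687.4 − 389.4 = 298.0 ns.
γ_3 = 554.0/298.0 = 1.859; β = √(1 − 1/γ²) = √0.7107.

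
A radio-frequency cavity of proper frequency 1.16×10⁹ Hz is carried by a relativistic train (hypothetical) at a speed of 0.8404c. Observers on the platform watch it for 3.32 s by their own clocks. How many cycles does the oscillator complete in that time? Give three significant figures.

N = 2.09×10⁹

γ = 1/√(1 − 0.8404²) = 1/√0.2937 = 1.845
During 3.32 s of lab time, the oscillator's proper time advances by τ = Δt/γ = 3.32/1.845 = 1.799 s = 1.799×10⁰ s.
N = f × τ = 1.16×10⁹ × 1.799×10⁰ = 2.087×10⁹.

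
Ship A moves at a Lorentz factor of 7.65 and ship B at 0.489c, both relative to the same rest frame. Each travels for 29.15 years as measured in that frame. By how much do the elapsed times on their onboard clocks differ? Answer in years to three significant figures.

A: γ = 7.65; τ_A = 29.15/7.650 = 3.810 years.
B: γ = 1/√(1 − 0.489²) = 1/√0.7609 = 1.146; τ_B = 29.15/1.146 = 25.43 years.

|τ_A − τ_B| = 21.6 years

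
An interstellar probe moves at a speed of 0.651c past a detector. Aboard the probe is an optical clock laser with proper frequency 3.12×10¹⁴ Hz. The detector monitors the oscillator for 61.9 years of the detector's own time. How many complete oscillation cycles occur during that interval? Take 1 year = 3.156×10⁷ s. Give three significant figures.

N = 4.63×10²³

γ = 1/√(1 − 0.651²) = 1/√0.5762 = 1.317
During 61.9 years of lab time, the oscillator's proper time advances by τ = Δt/γ = 61.9/1.317 = 46.99 years = 1.483×10⁹ s.
N = f × τ = 3.12×10¹⁴ × 1.483×10⁹ = 4.627×10²³.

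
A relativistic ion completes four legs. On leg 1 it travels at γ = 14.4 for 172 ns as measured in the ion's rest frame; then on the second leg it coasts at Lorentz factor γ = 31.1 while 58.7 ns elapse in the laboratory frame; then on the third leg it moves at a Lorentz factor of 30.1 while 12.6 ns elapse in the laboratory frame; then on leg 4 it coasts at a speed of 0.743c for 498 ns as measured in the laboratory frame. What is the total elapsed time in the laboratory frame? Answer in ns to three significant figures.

Δt = 3050 ns

Leg 1: γ = 14.4; Δt_1 = 14.40 × 172 = 2477 ns.
Leg 2: 58.7 ns is already measured in the laboratory frame.
Leg 3: 12.6 ns is already measured in the laboratory frame.
Leg 4: 498 ns is already measured in the laboratory frame.
Total: 2477 + 58.70 + 12.60 + 498.0 ns.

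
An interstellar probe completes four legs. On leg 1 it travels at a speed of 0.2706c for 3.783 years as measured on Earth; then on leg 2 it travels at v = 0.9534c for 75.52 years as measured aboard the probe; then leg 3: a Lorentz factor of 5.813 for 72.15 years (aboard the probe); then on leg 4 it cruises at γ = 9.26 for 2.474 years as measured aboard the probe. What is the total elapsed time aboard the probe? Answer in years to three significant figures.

τ = 154 years

Leg 1: γ = 1/√(1 − 0.2706²) = 1/√0.9268 = 1.039; τ_1 = 3.783/1.039 = 3.642 years.
Leg 2: 75.52 years is already measured aboard the probe.
Leg 3: 72.15 years is already measured aboard the probe.
Leg 4: 2.474 years is already measured aboard the probe.
Total: 3.642 + 75.52 + 72.15 + 2.474 years.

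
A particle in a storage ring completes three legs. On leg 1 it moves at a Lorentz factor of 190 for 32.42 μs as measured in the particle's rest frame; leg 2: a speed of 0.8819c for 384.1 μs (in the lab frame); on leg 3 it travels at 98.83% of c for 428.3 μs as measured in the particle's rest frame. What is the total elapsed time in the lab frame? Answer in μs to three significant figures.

Leg 1: γ = 190; Δt_1 = 190.0 × 32.42 = 6160 μs.
Leg 2: 384.1 μs is already measured in the lab frame.
Leg 3: β = 0.9883; γ = 1/√(1 − 0.9883²) = 1/√0.02326 = 6.556; Δt_3 = 6.556 × 428.3 = 2808 μs.
Total: 6160 + 384.1 + 2808 μs.

Δt = 9350 μs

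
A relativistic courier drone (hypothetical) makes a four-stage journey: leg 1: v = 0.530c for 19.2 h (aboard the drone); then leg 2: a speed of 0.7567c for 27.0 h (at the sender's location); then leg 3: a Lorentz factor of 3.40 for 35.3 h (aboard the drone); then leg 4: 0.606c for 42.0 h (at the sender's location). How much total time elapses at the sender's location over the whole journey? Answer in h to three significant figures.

Leg 1: γ = 1/√(1 − 0.530²) = 1/√0.7191 = 1.179; Δt_1 = 1.179 × 19.2 = 22.64 h.
Leg 2: 27.0 h is already measured at the sender's location.
Leg 3: γ = 3.40; Δt_3 = 3.400 × 35.3 = 120.0 h.
Leg 4: 42.0 h is already measured at the sender's location.
Total: 22.64 + 27.00 + 120.0 + 42.00 h.

Δt = 212 h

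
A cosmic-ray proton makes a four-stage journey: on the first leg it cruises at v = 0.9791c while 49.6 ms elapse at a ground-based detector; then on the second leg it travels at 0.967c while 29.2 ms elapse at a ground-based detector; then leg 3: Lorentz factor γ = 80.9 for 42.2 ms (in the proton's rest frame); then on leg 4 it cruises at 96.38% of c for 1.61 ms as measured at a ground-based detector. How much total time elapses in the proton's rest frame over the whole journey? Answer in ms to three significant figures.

τ = 60.2 ms

Leg 1: γ = 1/√(1 − 0.9791²) = 1/√0.04136 = 4.917; τ_1 = 49.6/4.917 = 10.09 ms.
Leg 2: γ = 1/√(1 − 0.967²) = 1/√0.06491 = 3.925; τ_2 = 29.2/3.925 = 7.439 ms.
Leg 3: 42.2 ms is already measured in the proton's rest frame.
Leg 4: β = 0.9638; γ = 1/√(1 − 0.9638²) = 1/√0.07109 = 3.751; τ_4 = 1.61/3.751 = 0.4293 ms.
Total: 10.09 + 7.439 + 42.20 + 0.4293 ms.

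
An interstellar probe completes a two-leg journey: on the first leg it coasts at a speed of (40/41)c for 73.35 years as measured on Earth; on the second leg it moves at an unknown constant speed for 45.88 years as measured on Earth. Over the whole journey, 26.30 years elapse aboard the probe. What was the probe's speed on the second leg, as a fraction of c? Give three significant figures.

Leg 1: γ = 1/√(1 − (40/41)²) = 41/9 ≈ 4.556; τ_1 = 73.35/4.556 = 16.10 years.
Leg 2: speed unknown; τ_2 = 45.88/γ_2.
Total proper time: 16.10 + τ_2 = 26.30, so τ_2 = 26.30 − 16.10 = 10.20 years.
γ_2 = 45.88/10.20 = 4.499; β = √(1 − 1/γ²) = √0.9506.

β = 0.975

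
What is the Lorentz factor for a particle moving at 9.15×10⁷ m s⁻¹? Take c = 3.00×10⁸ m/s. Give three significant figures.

γ = 1.05

β = 9.15×10⁷/3.00×10⁸ = 0.3050; γ = 1/√(1 − 0.3050²) = 1.050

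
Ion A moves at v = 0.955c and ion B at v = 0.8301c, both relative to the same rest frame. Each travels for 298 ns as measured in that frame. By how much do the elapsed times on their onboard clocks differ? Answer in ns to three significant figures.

A: γ = 1/√(1 − 0.955²) = 1/√0.08798 = 3.371; τ_A = 298/3.371 = 88.39 ns.
B: γ = 1/√(1 − 0.8301²) = 1/√0.3109 = 1.793; τ_B = 298/1.793 = 166.2 ns.

|τ_A − τ_B| = 77.8 ns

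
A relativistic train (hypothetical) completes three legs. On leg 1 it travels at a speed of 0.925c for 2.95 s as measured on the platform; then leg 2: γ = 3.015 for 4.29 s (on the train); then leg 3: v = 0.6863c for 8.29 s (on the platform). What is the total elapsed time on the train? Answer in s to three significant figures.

τ = 11.4 s

Leg 1: γ = 1/√(1 − 0.925²) = 1/√0.1444 = 2.632; τ_1 = 2.95/2.632 = 1.121 s.
Leg 2: 4.29 s is already measured on the train.
Leg 3: γ = 1/√(1 − 0.6863²) = 1/√0.5290 = 1.375; τ_3 = 8.29/1.375 = 6.029 s.
Total: 1.121 + 4.290 + 6.029 s.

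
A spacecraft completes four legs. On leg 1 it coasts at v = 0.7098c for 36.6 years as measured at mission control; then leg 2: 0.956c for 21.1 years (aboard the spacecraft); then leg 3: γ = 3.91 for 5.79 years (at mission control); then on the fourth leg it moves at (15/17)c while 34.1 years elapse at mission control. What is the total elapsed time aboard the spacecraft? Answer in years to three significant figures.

Leg 1: γ = 1/√(1 − 0.7098²) = 1/√0.4962 = 1.420; τ_1 = 36.6/1.420 = 25.78 years.
Leg 2: 21.1 years is already measured aboard the spacecraft.
Leg 3: γ = 3.91; τ_3 = 5.79/3.910 = 1.481 years.
Leg 4: γ = 1/√(1 − (15/17)²) = 17/8 = 2.125; τ_4 = 34.1/2.125 = 16.05 years.
Total: 25.78 + 21.10 + 1.481 + 16.05 years.

τ = 64.4 years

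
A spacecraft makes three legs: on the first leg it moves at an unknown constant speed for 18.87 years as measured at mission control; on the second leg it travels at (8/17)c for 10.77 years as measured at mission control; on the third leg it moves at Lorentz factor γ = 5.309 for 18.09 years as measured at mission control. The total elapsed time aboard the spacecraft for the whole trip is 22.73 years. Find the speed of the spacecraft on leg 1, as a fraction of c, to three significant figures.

Leg 1: speed unknown; τ_1 = 18.87/γ_1.
Leg 2: γ = 1/√(1 − (8/17)²) = 17/15 ≈ 1.133; τ_2 = 10.77/1.133 = 9.503 years.
Leg 3: γ = 5.309; τ_3 = 18.09/5.309 = 3.407 years.
Total proper time: τ_1 + 9.503 + 3.407 = 22.73, so τ_1 = 22.73 − 12.91 = 9.820 years.
γ_1 = 18.87/9.820 = 1.922; β = √(1 − 1/γ²) = √0.7292.

β = 0.854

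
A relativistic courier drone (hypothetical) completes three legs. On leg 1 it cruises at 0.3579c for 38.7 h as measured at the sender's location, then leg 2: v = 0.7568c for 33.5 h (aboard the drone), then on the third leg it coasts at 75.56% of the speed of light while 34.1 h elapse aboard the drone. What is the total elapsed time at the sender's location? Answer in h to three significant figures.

Leg 1: 38.7 h is already measured at the sender's location.
Leg 2: γ = 1/√(1 − 0.7568²) = 1/√0.4273 = 1.530; Δt_2 = 1.530 × 33.5 = 51.25 h.
Leg 3: β = 0.7556; γ = 1/√(1 − 0.7556²) = 1/√0.4291 = 1.527; Δt_3 = 1.527 × 34.1 = 52.06 h.
Total: 38.70 + 51.25 + 52.06 h.

Δt = 142 h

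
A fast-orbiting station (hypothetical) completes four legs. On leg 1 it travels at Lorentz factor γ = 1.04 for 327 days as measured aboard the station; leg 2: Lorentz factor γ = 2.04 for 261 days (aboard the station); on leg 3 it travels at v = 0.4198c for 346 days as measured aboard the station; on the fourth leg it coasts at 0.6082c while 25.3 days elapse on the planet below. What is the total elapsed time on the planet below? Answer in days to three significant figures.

Leg 1: γ = 1.04; Δt_1 = 1.040 × 327 = 340.1 days.
Leg 2: γ = 2.04; Δt_2 = 2.040 × 261 = 532.4 days.
Leg 3: γ = 1/√(1 − 0.4198²) = 1/√0.8238 = 1.102; Δt_3 = 1.102 × 346 = 381.2 days.
Leg 4: 25.3 days is already measured on the planet below.
Total: 340.1 + 532.4 + 381.2 + 25.30 days.

Δt = 1280 days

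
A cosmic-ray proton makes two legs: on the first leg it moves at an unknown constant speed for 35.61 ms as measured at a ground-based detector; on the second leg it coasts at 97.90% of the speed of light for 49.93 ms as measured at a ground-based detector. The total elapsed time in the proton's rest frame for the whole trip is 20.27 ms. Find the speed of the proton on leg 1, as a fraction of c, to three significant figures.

β = 0.959

Leg 1: speed unknown; τ_1 = 35.61/γ_1.
Leg 2: β = 0.9790; γ = 1/√(1 − 0.9790²) = 1/√0.04156 = 4.905; τ_2 = 49.93/4.905 = 10.18 ms.
Total proper time: τ_1 + 10.18 = 20.27, so τ_1 = 20.27 − 10.18 = 10.09 ms.
γ_1 = 35.61/10.09 = 3.529; β = √(1 − 1/γ²) = √0.9197.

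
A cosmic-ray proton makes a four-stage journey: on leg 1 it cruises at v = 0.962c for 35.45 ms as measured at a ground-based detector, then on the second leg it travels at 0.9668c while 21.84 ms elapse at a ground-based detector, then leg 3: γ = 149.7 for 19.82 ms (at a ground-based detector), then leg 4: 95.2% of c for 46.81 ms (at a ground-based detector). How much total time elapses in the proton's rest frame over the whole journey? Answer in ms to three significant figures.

τ = 29.7 ms

Leg 1: γ = 1/√(1 − 0.962²) = 1/√0.07456 = 3.662; τ_1 = 35.45/3.662 = 9.680 ms.
Leg 2: γ = 1/√(1 − 0.9668²) = 1/√0.06530 = 3.913; τ_2 = 21.84/3.913 = 5.581 ms.
Leg 3: γ = 149.7; τ_3 = 19.82/149.7 = 0.1324 ms.
Leg 4: β = 0.952; γ = 1/√(1 − 0.952²) = 1/√0.09370 = 3.267; τ_4 = 46.81/3.267 = 14.33 ms.
Total: 9.680 + 5.581 + 0.1324 + 14.33 ms.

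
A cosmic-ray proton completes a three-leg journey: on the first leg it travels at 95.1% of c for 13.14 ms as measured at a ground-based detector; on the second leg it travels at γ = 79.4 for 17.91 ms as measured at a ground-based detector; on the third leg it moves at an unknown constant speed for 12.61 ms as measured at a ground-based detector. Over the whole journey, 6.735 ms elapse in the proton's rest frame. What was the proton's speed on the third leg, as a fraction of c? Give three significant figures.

β = 0.981

Leg 1: β = 0.951; γ = 1/√(1 − 0.951²) = 1/√0.09560 = 3.234; τ_1 = 13.14/3.234 = 4.063 ms.
Leg 2: γ = 79.4; τ_2 = 17.91/79.40 = 0.2256 ms.
Leg 3: speed unknown; τ_3 = 12.61/γ_3.
Total proper time: 4.063 + 0.2256 + τ_3 = 6.735, so τ_3 = 6.735 − 4.288 = 2.447 ms.
γ_3 = 12.61/2.447 = 5.154; β = √(1 − 1/γ²) = √0.9624.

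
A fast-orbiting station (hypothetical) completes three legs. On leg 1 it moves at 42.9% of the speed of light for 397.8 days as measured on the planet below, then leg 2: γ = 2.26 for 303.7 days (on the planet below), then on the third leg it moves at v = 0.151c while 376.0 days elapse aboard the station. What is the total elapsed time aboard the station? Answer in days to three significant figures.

τ = 870 days

Leg 1: β = 0.429; γ = 1/√(1 − 0.429²) = 1/√0.8160 = 1.107; τ_1 = 397.8/1.107 = 359.3 days.
Leg 2: γ = 2.26; τ_2 = 303.7/2.260 = 134.4 days.
Leg 3: 376.0 days is already measured aboard the station.
Total: 359.3 + 134.4 + 376.0 days.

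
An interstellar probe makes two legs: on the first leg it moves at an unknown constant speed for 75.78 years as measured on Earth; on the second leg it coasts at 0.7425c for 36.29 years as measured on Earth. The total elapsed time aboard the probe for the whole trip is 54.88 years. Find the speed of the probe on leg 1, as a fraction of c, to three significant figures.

Leg 1: speed unknown; τ_1 = 75.78/γ_1.
Leg 2: γ = 1/√(1 − 0.7425²) = 1/√0.4487 = 1.493; τ_2 = 36.29/1.493 = 24.31 years.
Total proper time: τ_1 + 24.31 = 54.88, so τ_1 = 54.88 − 24.31 = 30.57 years.
γ_1 = 75.78/30.57 = 2.479; β = √(1 − 1/γ²) = √0.8373.

β = 0.915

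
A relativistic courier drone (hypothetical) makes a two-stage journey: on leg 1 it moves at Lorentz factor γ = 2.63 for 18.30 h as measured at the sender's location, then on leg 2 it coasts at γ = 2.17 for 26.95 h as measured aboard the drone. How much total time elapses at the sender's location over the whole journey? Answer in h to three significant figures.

Δt = 76.8 h

Leg 1: 18.30 h is already measured at the sender's location.
Leg 2: γ = 2.17; Δt_2 = 2.170 × 26.95 = 58.48 h.
Total: 18.30 + 58.48 h.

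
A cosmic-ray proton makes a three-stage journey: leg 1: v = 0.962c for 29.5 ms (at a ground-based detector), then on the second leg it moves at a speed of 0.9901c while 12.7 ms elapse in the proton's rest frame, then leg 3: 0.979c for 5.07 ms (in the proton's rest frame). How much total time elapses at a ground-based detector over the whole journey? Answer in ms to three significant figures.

Δt = 145 ms

Leg 1: 29.5 ms is already measured at a ground-based detector.
Leg 2: γ = 1/√(1 − 0.9901²) = 1/√0.01970 = 7.124; Δt_2 = 7.124 × 12.7 = 90.48 ms.
Leg 3: γ = 1/√(1 − 0.979²) = 1/√0.04156 = 4.905; Δt_3 = 4.905 × 5.07 = 24.87 ms.
Total: 29.50 + 90.48 + 24.87 ms.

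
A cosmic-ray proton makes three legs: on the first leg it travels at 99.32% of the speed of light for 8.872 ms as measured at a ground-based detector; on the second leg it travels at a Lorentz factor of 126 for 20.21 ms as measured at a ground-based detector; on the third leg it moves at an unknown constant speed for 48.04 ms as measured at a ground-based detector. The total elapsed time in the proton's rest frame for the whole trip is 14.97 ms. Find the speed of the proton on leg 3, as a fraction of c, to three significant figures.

Leg 1: β = 0.9932; γ = 1/√(1 − 0.9932²) = 1/√0.01355 = 8.590; τ_1 = 8.872/8.590 = 1.033 ms.
Leg 2: γ = 126; τ_2 = 20.21/126.0 = 0.1604 ms.
Leg 3: speed unknown; τ_3 = 48.04/γ_3.
Total proper time: 1.033 + 0.1604 + τ_3 = 14.97, so τ_3 = 14.97 − 1.193 = 13.78 ms.
γ_3 = 48.04/13.78 = 3.487; β = √(1 − 1/γ²) = √0.9178.

β = 0.958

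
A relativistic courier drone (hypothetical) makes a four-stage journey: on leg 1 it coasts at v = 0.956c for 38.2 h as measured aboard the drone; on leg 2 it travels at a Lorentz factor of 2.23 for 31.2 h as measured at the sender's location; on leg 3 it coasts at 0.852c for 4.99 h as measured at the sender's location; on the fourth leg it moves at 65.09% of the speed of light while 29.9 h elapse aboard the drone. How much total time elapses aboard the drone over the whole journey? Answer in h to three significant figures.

Leg 1: 38.2 h is already measured aboard the drone.
Leg 2: γ = 2.23; τ_2 = 31.2/2.230 = 13.99 h.
Leg 3: γ = 1/√(1 − 0.852²) = 1/√0.2741 = 1.910; τ_3 = 4.99/1.910 = 2.612 h.
Leg 4: 29.9 h is already measured aboard the drone.
Total: 38.20 + 13.99 + 2.612 + 29.90 h.

τ = 84.7 h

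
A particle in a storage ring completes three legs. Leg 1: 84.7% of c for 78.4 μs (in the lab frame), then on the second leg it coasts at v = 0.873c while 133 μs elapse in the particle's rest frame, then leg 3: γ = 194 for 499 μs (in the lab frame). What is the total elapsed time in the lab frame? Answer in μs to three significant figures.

Leg 1: 78.4 μs is already measured in the lab frame.
Leg 2: γ = 1/√(1 − 0.873²) = 1/√0.2379 = 2.050; Δt_2 = 2.050 × 133 = 272.7 μs.
Leg 3: 499 μs is already measured in the lab frame.
Total: 78.40 + 272.7 + 499.0 μs.

Δt = 850 μs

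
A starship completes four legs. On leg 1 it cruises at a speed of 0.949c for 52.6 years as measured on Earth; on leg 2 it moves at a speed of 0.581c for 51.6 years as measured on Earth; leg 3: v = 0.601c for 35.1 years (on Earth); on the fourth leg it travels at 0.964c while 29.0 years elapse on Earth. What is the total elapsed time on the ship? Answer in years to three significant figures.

Leg 1: γ = 1/√(1 − 0.949²) = 1/√0.09940 = 3.172; τ_1 = 52.6/3.172 = 16.58 years.
Leg 2: γ = 1/√(1 − 0.581²) = 1/√0.6624 = 1.229; τ_2 = 51.6/1.229 = 42.00 years.
Leg 3: γ = 1/√(1 − 0.601²) = 1/√0.6388 = 1.251; τ_3 = 35.1/1.251 = 28.05 years.
Leg 4: γ = 1/√(1 − 0.964²) = 1/√0.07070 = 3.761; τ_4 = 29.0/3.761 = 7.711 years.
Total: 16.58 + 42.00 + 28.05 + 7.711 years.

τ = 94.3 years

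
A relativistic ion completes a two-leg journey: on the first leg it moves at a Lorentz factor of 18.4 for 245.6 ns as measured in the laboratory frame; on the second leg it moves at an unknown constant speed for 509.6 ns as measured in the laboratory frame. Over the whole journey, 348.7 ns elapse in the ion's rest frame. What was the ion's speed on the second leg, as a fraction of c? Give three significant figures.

Leg 1: γ = 18.4; τ_1 = 245.6/18.40 = 13.35 ns.
Leg 2: speed unknown; τ_2 = 509.6/γ_2.
Total proper time: 13.35 + τ_2 = 348.7, so τ_2 = 348.7 − 13.35 = 335.4 ns.
γ_2 = 509.6/335.4 = 1.520; β = √(1 − 1/γ²) = √0.5669.

β = 0.753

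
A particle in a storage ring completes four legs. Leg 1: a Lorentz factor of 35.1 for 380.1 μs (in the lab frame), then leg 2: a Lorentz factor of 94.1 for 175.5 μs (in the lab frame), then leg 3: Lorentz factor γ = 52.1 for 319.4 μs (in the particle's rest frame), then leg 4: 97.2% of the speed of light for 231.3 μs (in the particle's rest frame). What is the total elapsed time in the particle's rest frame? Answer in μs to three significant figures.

Leg 1: γ = 35.1; τ_1 = 380.1/35.10 = 10.83 μs.
Leg 2: γ = 94.1; τ_2 = 175.5/94.10 = 1.865 μs.
Leg 3: 319.4 μs is already measured in the particle's rest frame.
Leg 4: 231.3 μs is already measured in the particle's rest frame.
Total: 10.83 + 1.865 + 319.4 + 231.3 μs.

τ = 563 μs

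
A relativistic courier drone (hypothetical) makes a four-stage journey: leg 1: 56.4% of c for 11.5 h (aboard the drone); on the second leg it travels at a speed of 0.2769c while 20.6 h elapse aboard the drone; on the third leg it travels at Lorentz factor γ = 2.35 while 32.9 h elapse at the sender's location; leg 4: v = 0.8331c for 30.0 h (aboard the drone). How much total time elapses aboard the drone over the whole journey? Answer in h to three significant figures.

τ = 76.1 h

Leg 1: 11.5 h is already measured aboard the drone.
Leg 2: 20.6 h is already measured aboard the drone.
Leg 3: γ = 2.35; τ_3 = 32.9/2.350 = 14.00 h.
Leg 4: 30.0 h is already measured aboard the drone.
Total: 11.50 + 20.60 + 14.00 + 30.00 h.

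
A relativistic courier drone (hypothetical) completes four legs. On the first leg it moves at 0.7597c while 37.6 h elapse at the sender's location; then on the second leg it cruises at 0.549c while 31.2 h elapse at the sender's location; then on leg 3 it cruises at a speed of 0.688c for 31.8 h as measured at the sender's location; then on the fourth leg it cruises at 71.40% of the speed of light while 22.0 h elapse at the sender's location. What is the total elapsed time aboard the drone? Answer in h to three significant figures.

Leg 1: γ = 1/√(1 − 0.7597²) = 1/√0.4229 = 1.538; τ_1 = 37.6/1.538 = 24.45 h.
Leg 2: γ = 1/√(1 − 0.549²) = 1/√0.6986 = 1.196; τ_2 = 31.2/1.196 = 26.08 h.
Leg 3: γ = 1/√(1 − 0.688²) = 1/√0.5267 = 1.378; τ_3 = 31.8/1.378 = 23.08 h.
Leg 4: β = 0.7140; γ = 1/√(1 − 0.7140²) = 1/√0.4902 = 1.428; τ_4 = 22.0/1.428 = 15.40 h.
Total: 24.45 + 26.08 + 23.08 + 15.40 h.

τ = 89.0 h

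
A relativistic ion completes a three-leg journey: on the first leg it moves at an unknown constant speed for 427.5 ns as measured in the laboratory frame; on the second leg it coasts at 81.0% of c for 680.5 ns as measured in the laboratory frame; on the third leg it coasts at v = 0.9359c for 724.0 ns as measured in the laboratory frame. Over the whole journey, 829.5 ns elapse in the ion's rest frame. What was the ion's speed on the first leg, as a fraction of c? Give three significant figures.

Leg 1: speed unknown; τ_1 = 427.5/γ_1.
Leg 2: β = 0.810; γ = 1/√(1 − 0.810²) = 1/√0.3439 = 1.705; τ_2 = 680.5/1.705 = 399.1 ns.
Leg 3: γ = 1/√(1 − 0.9359²) = 1/√0.1241 = 2.839; τ_3 = 724.0/2.839 = 255.0 ns.
Total proper time: τ_1 + 399.1 + 255.0 = 829.5, so τ_1 = 829.5 − 654.1 = 175.4 ns.
γ_1 = 427.5/175.4 = 2.437; β = √(1 − 1/γ²) = √0.8317.

β = 0.912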